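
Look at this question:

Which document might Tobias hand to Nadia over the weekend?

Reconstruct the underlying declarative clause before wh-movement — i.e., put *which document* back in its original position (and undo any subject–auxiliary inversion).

The filler 'which document' is interpreted as the direct object of 'hand'. Fronting leaves a gap immediately after 'hand':
Which document might Tobias hand ___ to Nadia over the weekend?

Tobias might hand which document to Nadia over the weekend.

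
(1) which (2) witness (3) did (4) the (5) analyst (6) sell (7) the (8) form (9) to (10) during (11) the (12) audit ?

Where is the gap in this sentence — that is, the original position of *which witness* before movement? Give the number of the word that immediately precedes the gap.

9

Underlying clause: The analyst did sell the form to which witness during the audit.
'which witness' functions as the object of the preposition 'to' (recipient of 'sell'). Fronting leaves a gap immediately after 'to':
Which witness did the analyst sell the form to ___ during the audit?
'to' is word 9.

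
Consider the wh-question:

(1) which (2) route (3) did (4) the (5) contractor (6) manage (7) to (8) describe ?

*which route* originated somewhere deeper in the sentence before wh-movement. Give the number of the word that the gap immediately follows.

Underlying clause: The contractor did manage to describe which route.
'which route' functions as the direct object of 'describe'. It moves to the left edge, and the trace sits right after 'describe':
Which route did the contractor manage to describe ___?
'describe' is word 8.

8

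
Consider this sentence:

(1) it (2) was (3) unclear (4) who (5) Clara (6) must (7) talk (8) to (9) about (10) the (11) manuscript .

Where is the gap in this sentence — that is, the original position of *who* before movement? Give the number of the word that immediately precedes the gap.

In situ: Clara must talk to who about the manuscript.
'who' functions as the object of the preposition 'to'. It moves to the left edge, and the trace sits right after 'to':
It was unclear who Clara must talk to ___ about the manuscript.
'to' is word 8.

8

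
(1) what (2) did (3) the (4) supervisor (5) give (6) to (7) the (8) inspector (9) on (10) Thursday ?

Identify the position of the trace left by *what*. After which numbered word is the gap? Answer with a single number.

5

Pre-movement form: The supervisor did give what to the inspector on Thursday.
'what' is the direct object of 'give'. Wh-movement fronts it, leaving a gap right after 'give':
What did the supervisor give ___ to the inspector on Thursday?
'give' is word 5.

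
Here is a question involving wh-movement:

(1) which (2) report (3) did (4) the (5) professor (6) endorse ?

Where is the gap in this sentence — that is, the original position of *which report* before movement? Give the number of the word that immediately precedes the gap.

In situ: The professor did endorse which report.
The filler 'which report' is interpreted as the direct object of 'endorse'. It moves to the left edge, and the trace sits right after 'endorse':
Which report did the professor endorse ___?
'endorse' is word 6.

6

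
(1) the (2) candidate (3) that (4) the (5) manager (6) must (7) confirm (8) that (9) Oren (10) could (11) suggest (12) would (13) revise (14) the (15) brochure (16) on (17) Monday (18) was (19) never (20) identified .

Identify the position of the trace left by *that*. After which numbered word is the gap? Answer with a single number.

'that' is the subject of the clause embedded under 'suggest'. It moves to the left edge, and the trace sits right after 'suggest':
The candidate that the manager must confirm that Oren could suggest ___ would revise the brochure on Monday was never identified.
'suggest' is word 11.

11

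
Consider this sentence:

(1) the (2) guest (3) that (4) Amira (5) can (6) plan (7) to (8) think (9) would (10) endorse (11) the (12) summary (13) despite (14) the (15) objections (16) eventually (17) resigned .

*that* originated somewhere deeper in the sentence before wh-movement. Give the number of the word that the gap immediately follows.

'that' functions as the subject of the clause embedded under 'think'. Fronting leaves a gap immediately after 'think':
The guest that Amira can plan to think ___ would endorse the summary despite the objections eventually resigned.
'think' is word 8.

8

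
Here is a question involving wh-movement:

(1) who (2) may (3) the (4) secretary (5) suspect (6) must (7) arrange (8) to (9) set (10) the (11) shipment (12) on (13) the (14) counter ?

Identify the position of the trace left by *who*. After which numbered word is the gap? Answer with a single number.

Underlying clause: The secretary may suspect who must arrange to set the shipment on the counter.
'who' functions as the subject of the clause embedded under 'suspect'. Fronting leaves a gap immediately after 'suspect':
Who may the secretary suspect ___ must arrange to set the shipment on the counter?
'suspect' is word 5.

5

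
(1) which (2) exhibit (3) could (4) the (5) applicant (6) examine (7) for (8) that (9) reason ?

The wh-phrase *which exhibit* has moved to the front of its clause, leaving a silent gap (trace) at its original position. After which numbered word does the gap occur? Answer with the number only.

6

Underlying clause: The applicant could examine which exhibit for that reason.
'which exhibit' is the direct object of 'examine'. Fronting leaves a gap immediately after 'examine':
Which exhibit could the applicant examine ___ for that reason?
'examine' is word 6.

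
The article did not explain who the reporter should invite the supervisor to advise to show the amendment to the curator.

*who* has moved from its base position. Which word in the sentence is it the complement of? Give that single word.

Before movement: The reporter should invite the supervisor to advise who to show the amendment to the curator.
The filler 'who' is interpreted as the direct object of 'advise'. Fronting leaves a gap immediately after 'advise':
The article did not explain who the reporter should invite the supervisor to advise ___ to show the amendment to the curator.

advise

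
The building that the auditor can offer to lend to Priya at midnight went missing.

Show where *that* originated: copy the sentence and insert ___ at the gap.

The building that the auditor can offer to lend ___ to Priya at midnight went missing.

'that' functions as the direct object of 'lend'. The gap is right after 'lend'.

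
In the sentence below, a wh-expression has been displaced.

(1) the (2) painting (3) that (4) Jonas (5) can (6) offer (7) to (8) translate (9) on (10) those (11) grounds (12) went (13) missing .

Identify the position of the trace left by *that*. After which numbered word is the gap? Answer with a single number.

8

'that' functions as the direct object of 'translate'. Fronting leaves a gap immediately after 'translate':
The painting that Jonas can offer to translate ___ on those grounds went missing.
'translate' is word 8.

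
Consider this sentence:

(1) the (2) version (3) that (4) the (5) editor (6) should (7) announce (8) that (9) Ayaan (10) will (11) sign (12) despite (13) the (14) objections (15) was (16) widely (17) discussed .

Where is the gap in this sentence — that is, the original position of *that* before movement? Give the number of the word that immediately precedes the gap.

11

The filler 'that' is interpreted as the direct object of 'sign'. Fronting leaves a gap immediately after 'sign':
The version that the editor should announce that Ayaan will sign ___ despite the objections was widely discussed.
'sign' is word 11.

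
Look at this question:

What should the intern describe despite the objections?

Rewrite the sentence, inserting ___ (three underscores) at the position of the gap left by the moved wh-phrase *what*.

What should the intern describe ___ despite the objections?

Before movement: The intern should describe what despite the objections.
The filler 'what' is interpreted as the direct object of 'describe'. The gap is right after 'describe'.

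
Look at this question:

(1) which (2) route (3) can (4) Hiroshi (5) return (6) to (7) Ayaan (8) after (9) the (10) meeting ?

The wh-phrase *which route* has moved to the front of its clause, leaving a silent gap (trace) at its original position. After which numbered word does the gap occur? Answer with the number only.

Pre-movement form: Hiroshi can return which route to Ayaan after the meeting.
The filler 'which route' is interpreted as the direct object of 'return'. Fronting leaves a gap immediately after 'return':
Which route can Hiroshi return ___ to Ayaan after the meeting?
'return' is word 5.

5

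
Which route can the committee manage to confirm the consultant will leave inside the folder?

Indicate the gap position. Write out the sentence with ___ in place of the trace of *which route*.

Which route can the committee manage to confirm the consultant will leave ___ inside the folder?

In situ: The committee can manage to confirm the consultant will leave which route inside the folder.
'which route' is the direct object of 'leave'. The gap is right after 'leave'.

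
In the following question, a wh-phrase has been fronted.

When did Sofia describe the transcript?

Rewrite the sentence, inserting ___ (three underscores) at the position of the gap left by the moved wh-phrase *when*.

When did Sofia describe the transcript ___?

Before movement: Sofia did describe the transcript when.
'when' is the temporal adjunct. The gap is right after 'transcript'.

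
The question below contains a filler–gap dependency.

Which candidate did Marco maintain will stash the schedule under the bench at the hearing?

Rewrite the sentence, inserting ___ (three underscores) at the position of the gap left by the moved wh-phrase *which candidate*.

Which candidate did Marco maintain ___ will stash the schedule under the bench at the hearing?

Before movement: Marco did maintain which candidate will stash the schedule under the bench at the hearing.
'which candidate' is the subject of the clause embedded under 'maintain'. The gap is right after 'maintain'.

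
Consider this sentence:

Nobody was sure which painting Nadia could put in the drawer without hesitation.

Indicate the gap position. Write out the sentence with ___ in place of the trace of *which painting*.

Nobody was sure which painting Nadia could put ___ in the drawer without hesitation.

Underlying clause: Nadia could put which painting in the drawer without hesitation.
'which painting' is the direct object of 'put'. The gap is right after 'put'.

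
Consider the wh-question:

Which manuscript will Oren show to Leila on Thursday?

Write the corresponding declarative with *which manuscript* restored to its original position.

Oren will show which manuscript to Leila on Thursday.

'which manuscript' is the direct object of 'show'. Fronting leaves a gap immediately after 'show':
Which manuscript will Oren show ___ to Leila on Thursday?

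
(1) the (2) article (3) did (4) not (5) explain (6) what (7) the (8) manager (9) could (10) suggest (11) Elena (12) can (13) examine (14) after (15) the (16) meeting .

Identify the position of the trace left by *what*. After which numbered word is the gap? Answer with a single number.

In situ: The manager could suggest Elena can examine what after the meeting.
'what' functions as the direct object of 'examine'. Wh-movement fronts it, leaving a gap right after 'examine':
The article did not explain what the manager could suggest Elena can examine ___ after the meeting.
'examine' is word 13.

13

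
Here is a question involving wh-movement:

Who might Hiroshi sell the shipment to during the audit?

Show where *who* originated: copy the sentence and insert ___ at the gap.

Before movement: Hiroshi might sell the shipment to who during the audit.
The filler 'who' is interpreted as the object of the preposition 'to' (recipient of 'sell'). The gap is right after 'to'.

Who might Hiroshi sell the shipment to ___ during the audit?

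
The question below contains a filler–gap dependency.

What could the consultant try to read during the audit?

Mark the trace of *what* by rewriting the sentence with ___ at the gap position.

What could the consultant try to read ___ during the audit?

Underlying clause: The consultant could try to read what during the audit.
'what' functions as the direct object of 'read'. The gap is right after 'read'.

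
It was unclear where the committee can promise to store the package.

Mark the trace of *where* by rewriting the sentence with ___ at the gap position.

It was unclear where the committee can promise to store the package ___.

Underlying clause: The committee can promise to store the package where.
The filler 'where' is interpreted as the locative complement of 'store'. The gap is right after 'package'.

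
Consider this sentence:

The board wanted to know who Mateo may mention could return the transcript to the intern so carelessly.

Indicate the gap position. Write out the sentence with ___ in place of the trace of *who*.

Pre-movement form: Mateo may mention who could return the transcript to the intern so carelessly.
'who' functions as the subject of the clause embedded under 'mention'. The gap is right after 'mention'.

The board wanted to know who Mateo may mention ___ could return the transcript to the intern so carelessly.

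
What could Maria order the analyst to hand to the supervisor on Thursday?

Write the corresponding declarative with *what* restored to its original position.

'what' functions as the direct object of 'hand'. Wh-movement fronts it, leaving a gap right after 'hand':
What could Maria order the analyst to hand ___ to the supervisor on Thursday?

Maria could order the analyst to hand what to the supervisor on Thursday.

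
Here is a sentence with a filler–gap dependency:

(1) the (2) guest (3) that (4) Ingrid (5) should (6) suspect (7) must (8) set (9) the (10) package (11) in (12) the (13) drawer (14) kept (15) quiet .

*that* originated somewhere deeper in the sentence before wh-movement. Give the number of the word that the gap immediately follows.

The filler 'that' is interpreted as the subject of the clause embedded under 'suspect'. It moves to the left edge, and the trace sits right after 'suspect':
The guest that Ingrid should suspect ___ must set the package in the drawer kept quiet.
'suspect' is word 6.

6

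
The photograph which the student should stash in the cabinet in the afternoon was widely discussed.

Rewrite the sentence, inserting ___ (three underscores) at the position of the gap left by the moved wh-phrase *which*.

'which' is the direct object of 'stash'. The gap is right after 'stash'.

The photograph which the student should stash ___ in the cabinet in the afternoon was widely discussed.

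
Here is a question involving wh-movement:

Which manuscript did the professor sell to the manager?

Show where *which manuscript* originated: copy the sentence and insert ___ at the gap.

Which manuscript did the professor sell ___ to the manager?

Pre-movement form: The professor did sell which manuscript to the manager.
'which manuscript' is the direct object of 'sell'. The gap is right after 'sell'.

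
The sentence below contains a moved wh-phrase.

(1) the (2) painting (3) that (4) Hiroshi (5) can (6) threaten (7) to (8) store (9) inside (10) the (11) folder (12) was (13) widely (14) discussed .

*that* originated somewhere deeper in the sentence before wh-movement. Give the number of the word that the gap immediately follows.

8

'that' functions as the direct object of 'store'. Fronting leaves a gap immediately after 'store':
The painting that Hiroshi can threaten to store ___ inside the folder was widely discussed.
'store' is word 8.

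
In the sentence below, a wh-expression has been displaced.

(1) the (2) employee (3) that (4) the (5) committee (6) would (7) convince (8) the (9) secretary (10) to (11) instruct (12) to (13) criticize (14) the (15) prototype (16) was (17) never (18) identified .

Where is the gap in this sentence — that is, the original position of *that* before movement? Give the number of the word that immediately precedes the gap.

'that' is the direct object of 'instruct'. Wh-movement fronts it, leaving a gap right after 'instruct':
The employee that the committee would convince the secretary to instruct ___ to criticize the prototype was never identified.
'instruct' is word 11.

11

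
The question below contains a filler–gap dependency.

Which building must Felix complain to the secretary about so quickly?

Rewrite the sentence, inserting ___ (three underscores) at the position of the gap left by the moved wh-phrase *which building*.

Which building must Felix complain to the secretary about ___ so quickly?

Before movement: Felix must complain to the secretary about which building so quickly.
'which building' functions as the object of the preposition 'about'. The gap is right after 'about'.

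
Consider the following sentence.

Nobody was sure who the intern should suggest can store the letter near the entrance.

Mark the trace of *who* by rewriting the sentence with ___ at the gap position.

Pre-movement form: The intern should suggest who can store the letter near the entrance.
The filler 'who' is interpreted as the subject of the clause embedded under 'suggest'. The gap is right after 'suggest'.

Nobody was sure who the intern should suggest ___ can store the letter near the entrance.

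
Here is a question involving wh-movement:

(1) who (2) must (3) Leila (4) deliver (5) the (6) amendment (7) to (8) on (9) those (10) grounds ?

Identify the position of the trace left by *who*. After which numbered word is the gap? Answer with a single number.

Pre-movement form: Leila must deliver the amendment to who on those grounds.
The filler 'who' is interpreted as the object of the preposition 'to' (recipient of 'deliver'). Fronting leaves a gap immediately after 'to':
Who must Leila deliver the amendment to ___ on those grounds?
'to' is word 7.

7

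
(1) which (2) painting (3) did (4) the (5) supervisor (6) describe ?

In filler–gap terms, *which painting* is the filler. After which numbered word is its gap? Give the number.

Before movement: The supervisor did describe which painting.
'which painting' is the direct object of 'describe'. It moves to the left edge, and the trace sits right after 'describe':
Which painting did the supervisor describe ___?
'describe' is word 6.

6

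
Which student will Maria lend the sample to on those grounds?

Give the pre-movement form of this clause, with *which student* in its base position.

Maria will lend the sample to which student on those grounds.

The filler 'which student' is interpreted as the object of the preposition 'to' (recipient of 'lend'). Fronting leaves a gap immediately after 'to':
Which student will Maria lend the sample to ___ on those grounds?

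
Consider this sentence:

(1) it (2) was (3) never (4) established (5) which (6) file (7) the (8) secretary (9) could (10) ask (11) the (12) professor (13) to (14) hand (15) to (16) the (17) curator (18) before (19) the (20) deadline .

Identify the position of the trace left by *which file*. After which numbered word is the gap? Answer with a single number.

Underlying clause: The secretary could ask the professor to hand which file to the curator before the deadline.
'which file' functions as the direct object of 'hand'. It moves to the left edge, and the trace sits right after 'hand':
It was never established which file the secretary could ask the professor to hand ___ to the curator before the deadline.
'hand' is word 14.

14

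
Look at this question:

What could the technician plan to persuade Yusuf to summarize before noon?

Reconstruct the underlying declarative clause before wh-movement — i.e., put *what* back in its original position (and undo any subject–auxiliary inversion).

The filler 'what' is interpreted as the direct object of 'summarize'. It moves to the left edge, and the trace sits right after 'summarize':
What could the technician plan to persuade Yusuf to summarize ___ before noon?

The technician could plan to persuade Yusuf to summarize what before noon.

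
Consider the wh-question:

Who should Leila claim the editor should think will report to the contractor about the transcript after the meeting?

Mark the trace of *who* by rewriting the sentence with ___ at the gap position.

Who should Leila claim the editor should think ___ will report to the contractor about the transcript after the meeting?

Before movement: Leila should claim the editor should think who will report to the contractor about the transcript after the meeting.
The filler 'who' is interpreted as the subject of the clause embedded under 'think'. The gap is right after 'think'.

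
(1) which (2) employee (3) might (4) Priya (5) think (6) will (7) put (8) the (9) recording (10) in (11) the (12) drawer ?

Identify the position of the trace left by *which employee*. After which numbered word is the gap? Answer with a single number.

5

Before movement: Priya might think which employee will put the recording in the drawer.
'which employee' functions as the subject of the clause embedded under 'think'. It moves to the left edge, and the trace sits right after 'think':
Which employee might Priya think ___ will put the recording in the drawer?
'think' is word 5.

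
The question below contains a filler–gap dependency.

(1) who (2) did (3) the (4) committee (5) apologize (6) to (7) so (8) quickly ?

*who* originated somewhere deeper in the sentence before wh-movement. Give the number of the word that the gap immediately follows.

In situ: The committee did apologize to who so quickly.
'who' is the object of the preposition 'to'. Fronting leaves a gap immediately after 'to':
Who did the committee apologize to ___ so quickly?
'to' is word 6.

6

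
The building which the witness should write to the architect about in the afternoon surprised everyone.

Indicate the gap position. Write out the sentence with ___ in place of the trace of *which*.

The filler 'which' is interpreted as the object of the preposition 'about'. The gap is right after 'about'.

The building which the witness should write to the architect about ___ in the afternoon surprised everyone.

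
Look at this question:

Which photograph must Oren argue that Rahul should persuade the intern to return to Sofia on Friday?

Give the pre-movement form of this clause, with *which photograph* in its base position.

'which photograph' is the direct object of 'return'. Wh-movement fronts it, leaving a gap right after 'return':
Which photograph must Oren argue that Rahul should persuade the intern to return ___ to Sofia on Friday?

Oren must argue that Rahul should persuade the intern to return which photograph to Sofia on Friday.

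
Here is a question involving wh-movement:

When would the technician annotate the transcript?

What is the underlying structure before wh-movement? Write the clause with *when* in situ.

The technician would annotate the transcript when.

'when' functions as the temporal adjunct. Wh-movement fronts it, leaving a gap right after 'transcript':
When would the technician annotate the transcript ___?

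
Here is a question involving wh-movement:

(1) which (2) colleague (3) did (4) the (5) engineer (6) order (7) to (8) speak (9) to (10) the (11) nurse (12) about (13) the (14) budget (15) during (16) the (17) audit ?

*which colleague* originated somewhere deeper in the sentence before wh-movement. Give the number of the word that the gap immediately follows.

Underlying clause: The engineer did order which colleague to speak to the nurse about the budget during the audit.
'which colleague' functions as the direct object of 'order'. It moves to the left edge, and the trace sits right after 'order':
Which colleague did the engineer order ___ to speak to the nurse about the budget during the audit?
'order' is word 6.

6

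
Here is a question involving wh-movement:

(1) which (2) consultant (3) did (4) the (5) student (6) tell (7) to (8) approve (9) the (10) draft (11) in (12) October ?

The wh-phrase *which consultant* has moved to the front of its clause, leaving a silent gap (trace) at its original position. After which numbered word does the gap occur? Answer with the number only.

In situ: The student did tell which consultant to approve the draft in October.
The filler 'which consultant' is interpreted as the direct object of 'tell'. It moves to the left edge, and the trace sits right after 'tell':
Which consultant did the student tell ___ to approve the draft in October?
'tell' is word 6.

6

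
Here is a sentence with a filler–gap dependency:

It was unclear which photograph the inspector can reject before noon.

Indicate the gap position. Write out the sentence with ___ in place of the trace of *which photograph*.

Pre-movement form: The inspector can reject which photograph before noon.
The filler 'which photograph' is interpreted as the direct object of 'reject'. The gap is right after 'reject'.

It was unclear which photograph the inspector can reject ___ before noon.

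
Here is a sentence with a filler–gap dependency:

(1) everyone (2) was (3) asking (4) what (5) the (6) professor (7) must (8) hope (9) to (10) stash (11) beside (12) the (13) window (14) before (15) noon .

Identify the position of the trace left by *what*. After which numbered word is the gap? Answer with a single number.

10

Underlying clause: The professor must hope to stash what beside the window before noon.
'what' functions as the direct object of 'stash'. It moves to the left edge, and the trace sits right after 'stash':
Everyone was asking what the professor must hope to stash ___ beside the window before noon.
'stash' is word 10.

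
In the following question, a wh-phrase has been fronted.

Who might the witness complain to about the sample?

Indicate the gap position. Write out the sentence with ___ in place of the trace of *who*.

Who might the witness complain to ___ about the sample?

Before movement: The witness might complain to who about the sample.
'who' functions as the object of the preposition 'to'. The gap is right after 'to'.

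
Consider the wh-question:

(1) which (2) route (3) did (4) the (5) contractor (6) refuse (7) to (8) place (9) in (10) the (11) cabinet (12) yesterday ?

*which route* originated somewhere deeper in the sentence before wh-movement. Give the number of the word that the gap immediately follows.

8

Before movement: The contractor did refuse to place which route in the cabinet yesterday.
The filler 'which route' is interpreted as the direct object of 'place'. Fronting leaves a gap immediately after 'place':
Which route did the contractor refuse to place ___ in the cabinet yesterday?
'place' is word 8.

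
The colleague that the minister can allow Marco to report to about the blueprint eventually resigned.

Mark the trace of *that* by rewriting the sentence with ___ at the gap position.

The colleague that the minister can allow Marco to report to ___ about the blueprint eventually resigned.

The filler 'that' is interpreted as the object of the preposition 'to'. The gap is right after 'to'.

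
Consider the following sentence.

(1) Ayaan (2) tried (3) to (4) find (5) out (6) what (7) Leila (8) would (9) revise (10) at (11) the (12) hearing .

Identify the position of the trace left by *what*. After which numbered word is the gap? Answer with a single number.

Pre-movement form: Leila would revise what at the hearing.
'what' functions as the direct object of 'revise'. Wh-movement fronts it, leaving a gap right after 'revise':
Ayaan tried to find out what Leila would revise ___ at the hearing.
'revise' is word 9.

9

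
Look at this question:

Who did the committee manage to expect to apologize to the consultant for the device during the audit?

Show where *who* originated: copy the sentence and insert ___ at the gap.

Who did the committee manage to expect ___ to apologize to the consultant for the device during the audit?

Underlying clause: The committee did manage to expect who to apologize to the consultant for the device during the audit.
'who' is the direct object of 'expect'. The gap is right after 'expect'.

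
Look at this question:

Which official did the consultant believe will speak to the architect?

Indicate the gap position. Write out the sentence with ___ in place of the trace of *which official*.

In situ: The consultant did believe which official will speak to the architect.
The filler 'which official' is interpreted as the subject of the clause embedded under 'believe'. The gap is right after 'believe'.

Which official did the consultant believe ___ will speak to the architect?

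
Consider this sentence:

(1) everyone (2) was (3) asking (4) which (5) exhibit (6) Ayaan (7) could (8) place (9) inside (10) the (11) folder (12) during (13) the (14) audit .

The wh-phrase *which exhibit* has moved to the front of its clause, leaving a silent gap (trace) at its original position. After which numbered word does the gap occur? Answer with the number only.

8

Pre-movement form: Ayaan could place which exhibit inside the folder during the audit.
'which exhibit' is the direct object of 'place'. It moves to the left edge, and the trace sits right after 'place':
Everyone was asking which exhibit Ayaan could place ___ inside the folder during the audit.
'place' is word 8.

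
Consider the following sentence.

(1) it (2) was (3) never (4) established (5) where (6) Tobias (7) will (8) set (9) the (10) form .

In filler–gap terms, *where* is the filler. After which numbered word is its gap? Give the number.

10

Underlying clause: Tobias will set the form where.
'where' functions as the locative complement of 'set'. Wh-movement fronts it, leaving a gap right after 'form':
It was never established where Tobias will set the form ___.
'form' is word 10.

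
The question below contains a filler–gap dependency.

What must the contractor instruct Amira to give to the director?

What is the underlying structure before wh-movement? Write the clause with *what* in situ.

The contractor must instruct Amira to give what to the director.

The filler 'what' is interpreted as the direct object of 'give'. Wh-movement fronts it, leaving a gap right after 'give':
What must the contractor instruct Amira to give ___ to the director?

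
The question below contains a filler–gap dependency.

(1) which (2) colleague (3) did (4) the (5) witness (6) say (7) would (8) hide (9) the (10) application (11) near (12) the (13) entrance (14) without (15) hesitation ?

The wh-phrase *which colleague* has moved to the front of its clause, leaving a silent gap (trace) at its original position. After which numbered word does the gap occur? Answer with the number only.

Underlying clause: The witness did say which colleague would hide the application near the entrance without hesitation.
'which colleague' functions as the subject of the clause embedded under 'say'. Wh-movement fronts it, leaving a gap right after 'say':
Which colleague did the witness say ___ would hide the application near the entrance without hesitation?
'say' is word 6.

6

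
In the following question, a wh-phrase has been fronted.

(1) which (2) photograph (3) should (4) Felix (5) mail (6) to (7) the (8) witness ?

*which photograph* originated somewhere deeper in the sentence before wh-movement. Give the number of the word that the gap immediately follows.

In situ: Felix should mail which photograph to the witness.
'which photograph' functions as the direct object of 'mail'. It moves to the left edge, and the trace sits right after 'mail':
Which photograph should Felix mail ___ to the witness?
'mail' is word 5.

5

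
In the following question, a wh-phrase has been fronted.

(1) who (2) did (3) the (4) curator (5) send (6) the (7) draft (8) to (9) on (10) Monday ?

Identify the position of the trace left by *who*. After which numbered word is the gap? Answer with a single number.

Before movement: The curator did send the draft to who on Monday.
'who' is the object of the preposition 'to' (recipient of 'send'). Fronting leaves a gap immediately after 'to':
Who did the curator send the draft to ___ on Monday?
'to' is word 8.

8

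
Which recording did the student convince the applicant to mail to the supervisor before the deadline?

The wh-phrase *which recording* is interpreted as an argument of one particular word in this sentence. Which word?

Before movement: The student did convince the applicant to mail which recording to the supervisor before the deadline.
'which recording' functions as the direct object of 'mail'. It moves to the left edge, and the trace sits right after 'mail':
Which recording did the student convince the applicant to mail ___ to the supervisor before the deadline?

mail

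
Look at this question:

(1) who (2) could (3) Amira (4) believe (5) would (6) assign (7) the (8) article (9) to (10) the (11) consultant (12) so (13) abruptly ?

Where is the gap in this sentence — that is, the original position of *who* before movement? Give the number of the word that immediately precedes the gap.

Before movement: Amira could believe who would assign the article to the consultant so abruptly.
'who' is the subject of the clause embedded under 'believe'. Wh-movement fronts it, leaving a gap right after 'believe':
Who could Amira believe ___ would assign the article to the consultant so abruptly?
'believe' is word 4.

4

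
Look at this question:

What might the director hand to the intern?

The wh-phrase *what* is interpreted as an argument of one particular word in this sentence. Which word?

hand

In situ: The director might hand what to the intern.
'what' is the direct object of 'hand'. Fronting leaves a gap immediately after 'hand':
What might the director hand ___ to the intern?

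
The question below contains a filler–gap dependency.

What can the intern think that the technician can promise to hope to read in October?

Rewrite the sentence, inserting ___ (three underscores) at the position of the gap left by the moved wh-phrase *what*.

Underlying clause: The intern can think that the technician can promise to hope to read what in October.
'what' is the direct object of 'read'. The gap is right after 'read'.

What can the intern think that the technician can promise to hope to read ___ in October?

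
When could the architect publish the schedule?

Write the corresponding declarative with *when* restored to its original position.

The architect could publish the schedule when.

The filler 'when' is interpreted as the temporal adjunct. It moves to the left edge, and the trace sits right after 'schedule':
When could the architect publish the schedule ___?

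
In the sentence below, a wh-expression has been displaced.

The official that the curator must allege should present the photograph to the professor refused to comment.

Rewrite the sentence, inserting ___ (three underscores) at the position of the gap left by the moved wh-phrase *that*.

'that' functions as the subject of the clause embedded under 'allege'. The gap is right after 'allege'.

The official that the curator must allege ___ should present the photograph to the professor refused to comment.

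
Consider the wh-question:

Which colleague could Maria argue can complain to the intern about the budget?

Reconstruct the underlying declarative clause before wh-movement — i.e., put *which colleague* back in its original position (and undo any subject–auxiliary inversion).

Maria could argue which colleague can complain to the intern about the budget.

The filler 'which colleague' is interpreted as the subject of the clause embedded under 'argue'. It moves to the left edge, and the trace sits right after 'argue':
Which colleague could Maria argue ___ can complain to the intern about the budget?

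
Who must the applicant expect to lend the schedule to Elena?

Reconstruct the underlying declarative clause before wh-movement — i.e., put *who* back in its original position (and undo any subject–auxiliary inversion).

The applicant must expect who to lend the schedule to Elena.

The filler 'who' is interpreted as the direct object of 'expect'. Wh-movement fronts it, leaving a gap right after 'expect':
Who must the applicant expect ___ to lend the schedule to Elena?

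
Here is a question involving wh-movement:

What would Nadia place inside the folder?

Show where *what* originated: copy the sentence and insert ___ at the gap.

What would Nadia place ___ inside the folder?

Pre-movement form: Nadia would place what inside the folder.
The filler 'what' is interpreted as the direct object of 'place'. The gap is right after 'place'.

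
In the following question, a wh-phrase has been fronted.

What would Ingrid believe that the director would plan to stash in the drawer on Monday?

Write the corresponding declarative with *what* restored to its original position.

Ingrid would believe that the director would plan to stash what in the drawer on Monday.

'what' functions as the direct object of 'stash'. It moves to the left edge, and the trace sits right after 'stash':
What would Ingrid believe that the director would plan to stash ___ in the drawer on Monday?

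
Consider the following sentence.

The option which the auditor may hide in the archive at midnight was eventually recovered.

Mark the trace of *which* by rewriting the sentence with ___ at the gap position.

The option which the auditor may hide ___ in the archive at midnight was eventually recovered.

'which' is the direct object of 'hide'. The gap is right after 'hide'.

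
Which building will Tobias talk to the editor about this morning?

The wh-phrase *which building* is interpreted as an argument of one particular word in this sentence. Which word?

about

Before movement: Tobias will talk to the editor about which building this morning.
'which building' functions as the object of the preposition 'about'. It moves to the left edge, and the trace sits right after 'about':
Which building will Tobias talk to the editor about ___ this morning?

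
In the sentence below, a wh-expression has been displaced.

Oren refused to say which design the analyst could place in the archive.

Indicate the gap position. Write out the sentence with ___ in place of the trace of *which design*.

In situ: The analyst could place which design in the archive.
The filler 'which design' is interpreted as the direct object of 'place'. The gap is right after 'place'.

Oren refused to say which design the analyst could place ___ in the archive.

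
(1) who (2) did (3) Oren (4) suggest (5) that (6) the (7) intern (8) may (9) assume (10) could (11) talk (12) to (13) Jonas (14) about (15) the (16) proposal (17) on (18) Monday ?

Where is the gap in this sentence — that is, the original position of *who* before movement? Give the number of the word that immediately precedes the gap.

9

In situ: Oren did suggest that the intern may assume who could talk to Jonas about the proposal on Monday.
'who' is the subject of the clause embedded under 'assume'. Fronting leaves a gap immediately after 'assume':
Who did Oren suggest that the intern may assume ___ could talk to Jonas about the proposal on Monday?
'assume' is word 9.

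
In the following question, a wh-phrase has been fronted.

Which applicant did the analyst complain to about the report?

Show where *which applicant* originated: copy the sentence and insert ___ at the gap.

Pre-movement form: The analyst did complain to which applicant about the report.
'which applicant' is the object of the preposition 'to'. The gap is right after 'to'.

Which applicant did the analyst complain to ___ about the report?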